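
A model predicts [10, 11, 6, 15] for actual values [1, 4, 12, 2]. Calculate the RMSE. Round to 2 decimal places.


MSE = 83.7500. RMSE = sqrt(83.7500) = 9.15.

9.15


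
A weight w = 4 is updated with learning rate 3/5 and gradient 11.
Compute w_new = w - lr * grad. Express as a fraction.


w_new = 4 - 3/5 * 11 = 4 - 33/5 = -13/5.

-13/5


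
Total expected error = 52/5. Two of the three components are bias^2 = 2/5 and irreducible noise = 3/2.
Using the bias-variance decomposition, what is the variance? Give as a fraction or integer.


Total error = bias^2 + variance + irreducible noise. So variance = 52/5 - 2/5 - 3/2 = 17/2.

17/2


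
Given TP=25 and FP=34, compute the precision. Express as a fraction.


Precision = TP / (TP + FP) = 25 / 59 = 25/59.

25/59


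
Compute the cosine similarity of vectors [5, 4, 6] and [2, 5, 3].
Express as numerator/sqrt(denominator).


dot = 48. |a|^2 = 77, |b|^2 = 38. cos = 48/sqrt(2926).

48/sqrt(2926)


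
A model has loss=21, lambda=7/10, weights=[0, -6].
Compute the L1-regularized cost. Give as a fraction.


L1 norm = sum(|w|) = 6. J = 21 + 7/10 * 6 = 126/5.

126/5


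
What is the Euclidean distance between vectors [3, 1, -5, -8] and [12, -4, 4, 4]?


d = sqrt(sum of squared differences). (3-12)^2=81, (1--4)^2=25, (-5-4)^2=81, (-8-4)^2=144. Sum = 331.

sqrt(331)


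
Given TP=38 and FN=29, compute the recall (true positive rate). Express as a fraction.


Recall = TP / (TP + FN) = 38 / 67 = 38/67.

38/67


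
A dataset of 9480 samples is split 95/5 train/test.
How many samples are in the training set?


Test set = 9480 * 5% = 474. Training set = 9480 - 474 = 9006.

9006


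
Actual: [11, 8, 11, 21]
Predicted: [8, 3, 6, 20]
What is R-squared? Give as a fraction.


Mean(y) = 51/4. SS_res = 60. SS_tot = 387/4. R^2 = 1 - 60/(387/4) = 49/129.

49/129


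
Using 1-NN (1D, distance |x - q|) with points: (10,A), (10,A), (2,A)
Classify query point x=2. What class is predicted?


Distances: |10-2|=8, |10-2|=8, |2-2|=0. 1 nearest: (2,A). Counts: {'A': 1}. Majority class: A.

A


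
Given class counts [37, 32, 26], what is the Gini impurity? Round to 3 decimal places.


Total = 95. Proportions: 37/95, 32/95, 26/95. sum(p_i^2) = 0.3401. Gini = 1 - 0.3401 = 0.6599, which rounds to 0.660.

0.660


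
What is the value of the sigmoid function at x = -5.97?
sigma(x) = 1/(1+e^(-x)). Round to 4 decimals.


sigma(-5.97) = 1/(1+e^(5.97)) = 1/(1+391.505671) = 1/392.505671 = 0.0025.

0.0025


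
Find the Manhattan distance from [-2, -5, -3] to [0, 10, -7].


d = sum of absolute differences: |-2-0|=2 + |-5-10|=15 + |-3--7|=4 = 21.

21


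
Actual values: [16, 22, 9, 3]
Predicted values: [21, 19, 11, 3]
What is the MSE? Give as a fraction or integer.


MSE = (1/4) * ((16-21)^2=25 + (22-19)^2=9 + (9-11)^2=4 + (3-3)^2=0). Sum = 38. MSE = 19/2.

19/2


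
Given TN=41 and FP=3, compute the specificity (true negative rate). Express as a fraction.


Specificity = TN / (TN + FP) = 41 / 44 = 41/44.

41/44


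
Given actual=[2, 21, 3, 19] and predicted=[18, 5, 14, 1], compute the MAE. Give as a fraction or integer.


MAE = (1/4) * (|2-18|=16 + |21-5|=16 + |3-14|=11 + |19-1|=18). Sum = 61. MAE = 61/4.

61/4


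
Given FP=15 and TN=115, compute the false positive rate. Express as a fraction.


FPR = FP / (FP + TN) = 15 / 130 = 3/26.

3/26


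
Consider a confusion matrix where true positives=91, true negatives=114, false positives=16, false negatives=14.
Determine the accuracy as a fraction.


Accuracy = (TP + TN) / (TP + TN + FP + FN) = (91 + 114) / 235 = 41/47.

41/47


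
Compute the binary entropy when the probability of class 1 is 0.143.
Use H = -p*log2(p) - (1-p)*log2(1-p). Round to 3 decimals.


H = -0.143*log2(0.143) - 0.857*log2(0.857) = 0.592.

0.592


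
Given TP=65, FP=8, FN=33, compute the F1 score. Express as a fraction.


Precision = 65/73 = 65/73. Recall = 65/98 = 65/98. F1 = 2*P*R/(P+R) = 130/171.

130/171


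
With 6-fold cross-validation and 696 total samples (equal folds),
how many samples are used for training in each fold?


Each validation fold has 696/6 = 116 samples. Training set = 696 - 116 = 580.

580


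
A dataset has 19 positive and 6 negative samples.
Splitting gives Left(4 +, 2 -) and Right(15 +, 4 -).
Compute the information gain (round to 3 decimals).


H(parent) = 0.7950. H(left) = 0.9183, H(right) = 0.7425. Weighted = (6/25)*0.9183 + (19/25)*0.7425 = 0.7847. IG = 0.7950 - 0.7847 = 0.0103, which rounds to 0.010.

0.010


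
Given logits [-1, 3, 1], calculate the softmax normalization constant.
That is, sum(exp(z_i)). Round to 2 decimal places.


Denom = e^-1=0.3679 + e^3=20.0855 + e^1=2.7183. Sum = 23.1717, which rounds to 23.17.

23.17


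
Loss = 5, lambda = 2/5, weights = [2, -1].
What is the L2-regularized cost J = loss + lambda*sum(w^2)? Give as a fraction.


L2 sq norm = sum(w^2) = 5. J = 5 + 2/5 * 5 = 7.

7


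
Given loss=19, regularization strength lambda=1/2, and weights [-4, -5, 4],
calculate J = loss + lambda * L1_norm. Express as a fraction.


L1 norm = sum(|w|) = 13. J = 19 + 1/2 * 13 = 51/2.

51/2


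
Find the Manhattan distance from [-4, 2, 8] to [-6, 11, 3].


d = sum of absolute differences: |-4--6|=2 + |2-11|=9 + |8-3|=5 = 16.

16


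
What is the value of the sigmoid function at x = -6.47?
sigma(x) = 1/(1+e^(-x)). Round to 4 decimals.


sigma(-6.47) = 1/(1+e^(6.47)) = 1/(1+645.483727) = 1/646.483727 = 0.0015.

0.0015


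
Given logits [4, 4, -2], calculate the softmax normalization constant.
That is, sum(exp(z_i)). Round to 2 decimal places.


Denom = e^4=54.5982 + e^4=54.5982 + e^-2=0.1353. Sum = 109.3317, which rounds to 109.33.

109.33


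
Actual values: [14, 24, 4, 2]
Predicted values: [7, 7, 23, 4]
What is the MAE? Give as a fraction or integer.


MAE = (1/4) * (|14-7|=7 + |24-7|=17 + |4-23|=19 + |2-4|=2). Sum = 45. MAE = 45/4.

45/4


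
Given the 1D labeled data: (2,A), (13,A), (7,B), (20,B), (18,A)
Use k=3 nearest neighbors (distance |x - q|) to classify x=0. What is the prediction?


Distances: |2-0|=2, |13-0|=13, |7-0|=7, |20-0|=20, |18-0|=18. 3 nearest: (2,A), (7,B), (13,A). Counts: {'A': 2, 'B': 1}. Majority class: A.

A


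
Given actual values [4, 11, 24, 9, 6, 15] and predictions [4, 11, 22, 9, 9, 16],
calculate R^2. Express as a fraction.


Mean(y) = 23/2. SS_res = 14. SS_tot = 523/2. R^2 = 1 - 14/(523/2) = 495/523.

495/523


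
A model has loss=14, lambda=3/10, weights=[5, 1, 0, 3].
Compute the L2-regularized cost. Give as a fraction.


L2 sq norm = sum(w^2) = 35. J = 14 + 3/10 * 35 = 49/2.

49/2


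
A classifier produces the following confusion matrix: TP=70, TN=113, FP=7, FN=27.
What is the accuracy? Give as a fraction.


Accuracy = (TP + TN) / (TP + TN + FP + FN) = (70 + 113) / 217 = 183/217.

183/217


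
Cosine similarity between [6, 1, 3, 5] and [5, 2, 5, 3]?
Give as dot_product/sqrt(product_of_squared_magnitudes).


dot = 62. |a|^2 = 71, |b|^2 = 63. cos = 62/sqrt(4473).

62/sqrt(4473)


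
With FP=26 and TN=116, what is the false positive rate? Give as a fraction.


FPR = FP / (FP + TN) = 26 / 142 = 13/71.

13/71


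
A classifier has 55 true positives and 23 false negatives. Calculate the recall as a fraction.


Recall = TP / (TP + FN) = 55 / 78 = 55/78.

55/78


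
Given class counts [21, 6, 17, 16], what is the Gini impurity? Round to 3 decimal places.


Total = 60. Proportions: 21/60, 6/60, 17/60, 16/60. sum(p_i^2) = 0.2839. Gini = 1 - 0.2839 = 0.7161, which rounds to 0.716.

0.716


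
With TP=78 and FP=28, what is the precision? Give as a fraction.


Precision = TP / (TP + FP) = 78 / 106 = 39/53.

39/53


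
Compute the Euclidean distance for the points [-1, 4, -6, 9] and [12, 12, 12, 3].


d = sqrt(sum of squared differences). (-1-12)^2=169, (4-12)^2=64, (-6-12)^2=324, (9-3)^2=36. Sum = 593.

sqrt(593)


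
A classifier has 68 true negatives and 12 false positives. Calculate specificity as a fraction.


Specificity = TN / (TN + FP) = 68 / 80 = 17/20.

17/20


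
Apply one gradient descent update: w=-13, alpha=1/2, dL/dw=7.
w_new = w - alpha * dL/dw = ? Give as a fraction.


w_new = -13 - 1/2 * 7 = -13 - 7/2 = -33/2.

-33/2


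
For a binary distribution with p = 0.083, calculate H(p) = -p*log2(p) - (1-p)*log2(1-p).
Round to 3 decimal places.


H = -0.083*log2(0.083) - 0.917*log2(0.917) = 0.413.

0.413


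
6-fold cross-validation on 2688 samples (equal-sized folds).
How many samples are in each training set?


Each validation fold has 2688/6 = 448 samples. Training set = 2688 - 448 = 2240.

2240


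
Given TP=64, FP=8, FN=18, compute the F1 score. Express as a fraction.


Precision = 64/72 = 8/9. Recall = 64/82 = 32/41. F1 = 2*P*R/(P+R) = 64/77.

64/77


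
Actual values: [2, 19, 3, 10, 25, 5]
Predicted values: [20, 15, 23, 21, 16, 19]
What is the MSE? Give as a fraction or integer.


MSE = (1/6) * ((2-20)^2=324 + (19-15)^2=16 + (3-23)^2=400 + (10-21)^2=121 + (25-16)^2=81 + (5-19)^2=196). Sum = 1138. MSE = 569/3.

569/3


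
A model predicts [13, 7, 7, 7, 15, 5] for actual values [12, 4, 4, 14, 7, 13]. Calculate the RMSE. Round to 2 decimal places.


MSE = 32.6667. RMSE = sqrt(32.6667) = 5.72.

5.72


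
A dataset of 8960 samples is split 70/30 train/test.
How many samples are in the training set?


Test set = 8960 * 30% = 2688. Training set = 8960 - 2688 = 6272.

6272


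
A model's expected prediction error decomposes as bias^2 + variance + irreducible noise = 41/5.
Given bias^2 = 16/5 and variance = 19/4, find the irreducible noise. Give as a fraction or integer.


Total error = bias^2 + variance + irreducible noise. So irreducible noise = 41/5 - 16/5 - 19/4 = 1/4.

1/4


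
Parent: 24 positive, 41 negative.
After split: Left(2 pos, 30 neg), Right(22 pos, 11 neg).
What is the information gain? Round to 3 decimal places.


H(parent) = 0.9501. H(left) = 0.3373, H(right) = 0.9183. Weighted = (32/65)*0.3373 + (33/65)*0.9183 = 0.6323. IG = 0.9501 - 0.6323 = 0.3178, which rounds to 0.318.

0.318


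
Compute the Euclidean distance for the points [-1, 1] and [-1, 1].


d = sqrt(sum of squared differences). (-1--1)^2=0, (1-1)^2=0. Sum = 0.

0


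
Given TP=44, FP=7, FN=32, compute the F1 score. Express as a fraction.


Precision = 44/51 = 44/51. Recall = 44/76 = 11/19. F1 = 2*P*R/(P+R) = 88/127.

88/127


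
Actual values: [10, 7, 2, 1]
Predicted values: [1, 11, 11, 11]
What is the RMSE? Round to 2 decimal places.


MSE = 69.5000. RMSE = sqrt(69.5000) = 8.34.

8.34


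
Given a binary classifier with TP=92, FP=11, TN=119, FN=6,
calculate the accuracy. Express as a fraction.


Accuracy = (TP + TN) / (TP + TN + FP + FN) = (92 + 119) / 228 = 211/228.

211/228


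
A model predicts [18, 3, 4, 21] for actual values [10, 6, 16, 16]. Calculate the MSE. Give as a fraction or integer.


MSE = (1/4) * ((10-18)^2=64 + (6-3)^2=9 + (16-4)^2=144 + (16-21)^2=25). Sum = 242. MSE = 121/2.

121/2


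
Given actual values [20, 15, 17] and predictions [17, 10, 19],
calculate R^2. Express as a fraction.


Mean(y) = 52/3. SS_res = 38. SS_tot = 38/3. R^2 = 1 - 38/(38/3) = -2.

-2


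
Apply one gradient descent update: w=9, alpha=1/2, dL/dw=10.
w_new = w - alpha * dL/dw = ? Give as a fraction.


w_new = 9 - 1/2 * 10 = 9 - 5 = 4.

4


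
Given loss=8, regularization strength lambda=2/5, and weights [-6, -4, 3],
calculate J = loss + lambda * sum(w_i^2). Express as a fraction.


L2 sq norm = sum(w^2) = 61. J = 8 + 2/5 * 61 = 162/5.

162/5


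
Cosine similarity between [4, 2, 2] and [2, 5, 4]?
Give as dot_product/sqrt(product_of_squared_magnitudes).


dot = 26. |a|^2 = 24, |b|^2 = 45. cos = 26/sqrt(1080).

26/sqrt(1080)


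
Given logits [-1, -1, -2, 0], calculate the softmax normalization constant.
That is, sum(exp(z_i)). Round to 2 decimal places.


Denom = e^-1=0.3679 + e^-1=0.3679 + e^-2=0.1353 + e^0=1.0000. Sum = 1.8711, which rounds to 1.87.

1.87


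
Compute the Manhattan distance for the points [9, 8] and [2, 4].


d = sum of absolute differences: |9-2|=7 + |8-4|=4 = 11.

11


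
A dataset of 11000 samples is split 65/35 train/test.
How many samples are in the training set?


Test set = 11000 * 35% = 3850. Training set = 11000 - 3850 = 7150.

7150


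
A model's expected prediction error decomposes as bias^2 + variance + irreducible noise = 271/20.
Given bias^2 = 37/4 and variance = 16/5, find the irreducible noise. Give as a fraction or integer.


Total error = bias^2 + variance + irreducible noise. So irreducible noise = 271/20 - 37/4 - 16/5 = 11/10.

11/10


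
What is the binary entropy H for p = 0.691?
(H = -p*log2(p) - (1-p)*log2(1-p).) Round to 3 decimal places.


H = -0.691*log2(0.691) - 0.309*log2(0.309) = 0.892.

0.892


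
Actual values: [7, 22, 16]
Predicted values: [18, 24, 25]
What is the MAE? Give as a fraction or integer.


MAE = (1/3) * (|7-18|=11 + |22-24|=2 + |16-25|=9). Sum = 22. MAE = 22/3.

22/3


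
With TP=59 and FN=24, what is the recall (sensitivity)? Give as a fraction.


Recall = TP / (TP + FN) = 59 / 83 = 59/83.

59/83


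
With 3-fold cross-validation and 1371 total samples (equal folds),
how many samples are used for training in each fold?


Each validation fold has 1371/3 = 457 samples. Training set = 1371 - 457 = 914.

914


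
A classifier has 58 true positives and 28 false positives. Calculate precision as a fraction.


Precision = TP / (TP + FP) = 58 / 86 = 29/43.

29/43


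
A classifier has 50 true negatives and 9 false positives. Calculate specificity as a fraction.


Specificity = TN / (TN + FP) = 50 / 59 = 50/59.

50/59


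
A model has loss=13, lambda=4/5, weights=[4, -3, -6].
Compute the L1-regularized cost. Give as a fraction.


L1 norm = sum(|w|) = 13. J = 13 + 4/5 * 13 = 117/5.

117/5


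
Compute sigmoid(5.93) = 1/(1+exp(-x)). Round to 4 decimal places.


sigma(5.93) = 1/(1+e^(-5.93)) = 1/(1+0.002658) = 1/1.002658 = 0.9973.

0.9973


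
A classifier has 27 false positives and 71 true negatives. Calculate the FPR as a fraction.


FPR = FP / (FP + TN) = 27 / 98 = 27/98.

27/98


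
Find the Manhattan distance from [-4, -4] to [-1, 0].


d = sum of absolute differences: |-4--1|=3 + |-4-0|=4 = 7.

7


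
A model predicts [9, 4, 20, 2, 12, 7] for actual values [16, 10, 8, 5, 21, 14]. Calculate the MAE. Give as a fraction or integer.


MAE = (1/6) * (|16-9|=7 + |10-4|=6 + |8-20|=12 + |5-2|=3 + |21-12|=9 + |14-7|=7). Sum = 44. MAE = 22/3.

22/3


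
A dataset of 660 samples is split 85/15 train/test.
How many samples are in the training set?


Test set = 660 * 15% = 99. Training set = 660 - 99 = 561.

561


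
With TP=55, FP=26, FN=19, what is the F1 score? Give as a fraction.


Precision = 55/81 = 55/81. Recall = 55/74 = 55/74. F1 = 2*P*R/(P+R) = 22/31.

22/31


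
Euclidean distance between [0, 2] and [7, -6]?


d = sqrt(sum of squared differences). (0-7)^2=49, (2--6)^2=64. Sum = 113.

sqrt(113)


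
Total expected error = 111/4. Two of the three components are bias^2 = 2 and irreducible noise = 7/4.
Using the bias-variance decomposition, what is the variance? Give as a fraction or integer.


Total error = bias^2 + variance + irreducible noise. So variance = 111/4 - 2 - 7/4 = 24.

24


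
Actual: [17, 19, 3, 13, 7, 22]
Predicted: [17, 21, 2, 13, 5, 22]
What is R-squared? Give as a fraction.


Mean(y) = 27/2. SS_res = 9. SS_tot = 535/2. R^2 = 1 - 9/(535/2) = 517/535.

517/535


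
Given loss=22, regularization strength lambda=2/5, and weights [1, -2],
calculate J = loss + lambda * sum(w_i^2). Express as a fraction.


L2 sq norm = sum(w^2) = 5. J = 22 + 2/5 * 5 = 24.

24


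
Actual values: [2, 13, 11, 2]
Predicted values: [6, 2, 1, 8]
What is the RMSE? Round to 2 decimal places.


MSE = 68.2500. RMSE = sqrt(68.2500) = 8.26.

8.26


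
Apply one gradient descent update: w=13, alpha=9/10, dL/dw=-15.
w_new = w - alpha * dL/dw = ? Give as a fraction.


w_new = 13 - 9/10 * -15 = 13 - -27/2 = 53/2.

53/2


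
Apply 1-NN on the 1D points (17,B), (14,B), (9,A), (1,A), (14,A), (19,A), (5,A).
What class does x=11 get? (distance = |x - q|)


Distances: |17-11|=6, |14-11|=3, |9-11|=2, |1-11|=10, |14-11|=3, |19-11|=8, |5-11|=6. 1 nearest: (9,A). Counts: {'A': 1}. Majority class: A.

A


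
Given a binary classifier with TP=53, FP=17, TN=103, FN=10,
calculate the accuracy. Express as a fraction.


Accuracy = (TP + TN) / (TP + TN + FP + FN) = (53 + 103) / 183 = 52/61.

52/61


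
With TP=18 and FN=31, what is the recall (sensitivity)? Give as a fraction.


Recall = TP / (TP + FN) = 18 / 49 = 18/49.

18/49


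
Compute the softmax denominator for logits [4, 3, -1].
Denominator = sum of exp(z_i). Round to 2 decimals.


Denom = e^4=54.5982 + e^3=20.0855 + e^-1=0.3679. Sum = 75.0516, which rounds to 75.05.

75.05


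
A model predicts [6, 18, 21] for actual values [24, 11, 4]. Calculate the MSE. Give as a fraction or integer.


MSE = (1/3) * ((24-6)^2=324 + (11-18)^2=49 + (4-21)^2=289). Sum = 662. MSE = 662/3.

662/3


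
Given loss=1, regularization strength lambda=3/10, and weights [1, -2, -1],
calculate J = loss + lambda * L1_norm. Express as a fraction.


L1 norm = sum(|w|) = 4. J = 1 + 3/10 * 4 = 11/5.

11/5


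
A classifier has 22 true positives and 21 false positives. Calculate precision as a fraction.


Precision = TP / (TP + FP) = 22 / 43 = 22/43.

22/43


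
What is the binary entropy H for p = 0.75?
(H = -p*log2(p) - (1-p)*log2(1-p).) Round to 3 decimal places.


H = -0.75*log2(0.75) - 0.25*log2(0.25) = 0.811.

0.811


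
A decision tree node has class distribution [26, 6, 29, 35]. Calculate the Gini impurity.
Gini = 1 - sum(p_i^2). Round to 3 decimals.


Total = 96. Proportions: 26/96, 6/96, 29/96, 35/96. sum(p_i^2) = 0.3014. Gini = 1 - 0.3014 = 0.6986, which rounds to 0.699.

0.699


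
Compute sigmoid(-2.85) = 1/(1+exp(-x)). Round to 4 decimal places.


sigma(-2.85) = 1/(1+e^(2.85)) = 1/(1+17.287782) = 1/18.287782 = 0.0547.

0.0547


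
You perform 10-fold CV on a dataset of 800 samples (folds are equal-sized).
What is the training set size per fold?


Each validation fold has 800/10 = 80 samples. Training set = 800 - 80 = 720.

720


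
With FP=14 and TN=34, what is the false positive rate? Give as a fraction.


FPR = FP / (FP + TN) = 14 / 48 = 7/24.

7/24


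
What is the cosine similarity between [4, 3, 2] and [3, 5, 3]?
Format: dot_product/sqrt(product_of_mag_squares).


dot = 33. |a|^2 = 29, |b|^2 = 43. cos = 33/sqrt(1247).

33/sqrt(1247)


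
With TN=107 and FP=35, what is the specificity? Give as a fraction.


Specificity = TN / (TN + FP) = 107 / 142 = 107/142.

107/142


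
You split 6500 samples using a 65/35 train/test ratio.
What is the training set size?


Test set = 6500 * 35% = 2275. Training set = 6500 - 2275 = 4225.

4225


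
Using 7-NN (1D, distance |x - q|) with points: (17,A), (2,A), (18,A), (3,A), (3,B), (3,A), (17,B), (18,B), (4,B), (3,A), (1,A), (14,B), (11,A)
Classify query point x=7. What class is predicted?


Distances: |17-7|=10, |2-7|=5, |18-7|=11, |3-7|=4, |3-7|=4, |3-7|=4, |17-7|=10, |18-7|=11, |4-7|=3, |3-7|=4, |1-7|=6, |14-7|=7, |11-7|=4. 7 nearest: (4,B), (3,A), (3,A), (3,A), (11,A), (3,B), (2,A). Counts: {'B': 2, 'A': 5}. Majority class: A.

A


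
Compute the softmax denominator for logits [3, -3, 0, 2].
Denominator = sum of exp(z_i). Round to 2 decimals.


Denom = e^3=20.0855 + e^-3=0.0498 + e^0=1.0000 + e^2=7.3891. Sum = 28.5244, which rounds to 28.52.

28.52


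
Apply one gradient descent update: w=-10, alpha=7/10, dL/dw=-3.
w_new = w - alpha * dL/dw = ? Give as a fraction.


w_new = -10 - 7/10 * -3 = -10 - -21/10 = -79/10.

-79/10


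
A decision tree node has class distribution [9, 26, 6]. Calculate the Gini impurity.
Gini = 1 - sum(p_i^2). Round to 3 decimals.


Total = 41. Proportions: 9/41, 26/41, 6/41. sum(p_i^2) = 0.4717. Gini = 1 - 0.4717 = 0.5283, which rounds to 0.528.

0.528


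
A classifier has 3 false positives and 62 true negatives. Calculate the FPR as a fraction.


FPR = FP / (FP + TN) = 3 / 65 = 3/65.

3/65


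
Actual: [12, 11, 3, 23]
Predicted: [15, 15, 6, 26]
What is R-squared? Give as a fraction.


Mean(y) = 49/4. SS_res = 43. SS_tot = 811/4. R^2 = 1 - 43/(811/4) = 639/811.

639/811


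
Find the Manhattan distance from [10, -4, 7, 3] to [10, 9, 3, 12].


d = sum of absolute differences: |10-10|=0 + |-4-9|=13 + |7-3|=4 + |3-12|=9 = 26.

26


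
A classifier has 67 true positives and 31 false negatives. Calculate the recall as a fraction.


Recall = TP / (TP + FN) = 67 / 98 = 67/98.

67/98


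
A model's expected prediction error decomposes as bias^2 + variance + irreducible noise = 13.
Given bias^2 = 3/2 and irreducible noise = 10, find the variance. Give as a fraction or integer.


Total error = bias^2 + variance + irreducible noise. So variance = 13 - 3/2 - 10 = 3/2.

3/2


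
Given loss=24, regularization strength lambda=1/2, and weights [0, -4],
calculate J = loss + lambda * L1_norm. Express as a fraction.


L1 norm = sum(|w|) = 4. J = 24 + 1/2 * 4 = 26.

26


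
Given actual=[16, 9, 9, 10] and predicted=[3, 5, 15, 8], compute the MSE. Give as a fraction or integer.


MSE = (1/4) * ((16-3)^2=169 + (9-5)^2=16 + (9-15)^2=36 + (10-8)^2=4). Sum = 225. MSE = 225/4.

225/4


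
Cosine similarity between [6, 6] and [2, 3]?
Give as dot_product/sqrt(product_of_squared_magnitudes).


dot = 30. |a|^2 = 72, |b|^2 = 13. cos = 30/sqrt(936).

30/sqrt(936)


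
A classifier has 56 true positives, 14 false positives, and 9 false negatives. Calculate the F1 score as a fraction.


Precision = 56/70 = 4/5. Recall = 56/65 = 56/65. F1 = 2*P*R/(P+R) = 112/135.

112/135


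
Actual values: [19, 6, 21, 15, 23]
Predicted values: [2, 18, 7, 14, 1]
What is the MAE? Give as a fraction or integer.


MAE = (1/5) * (|19-2|=17 + |6-18|=12 + |21-7|=14 + |15-14|=1 + |23-1|=22). Sum = 66. MAE = 66/5.

66/5


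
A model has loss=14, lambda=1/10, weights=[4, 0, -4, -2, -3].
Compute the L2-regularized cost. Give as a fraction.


L2 sq norm = sum(w^2) = 45. J = 14 + 1/10 * 45 = 37/2.

37/2


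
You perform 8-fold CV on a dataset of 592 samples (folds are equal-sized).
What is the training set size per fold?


Each validation fold has 592/8 = 74 samples. Training set = 592 - 74 = 518.

518


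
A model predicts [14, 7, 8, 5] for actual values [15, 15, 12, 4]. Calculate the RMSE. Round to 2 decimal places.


MSE = 20.5000. RMSE = sqrt(20.5000) = 4.53.

4.53


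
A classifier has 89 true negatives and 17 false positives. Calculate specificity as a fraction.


Specificity = TN / (TN + FP) = 89 / 106 = 89/106.

89/106


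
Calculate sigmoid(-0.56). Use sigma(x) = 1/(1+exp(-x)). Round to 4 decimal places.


sigma(-0.56) = 1/(1+e^(0.56)) = 1/(1+1.750673) = 1/2.750673 = 0.3635.

0.3635


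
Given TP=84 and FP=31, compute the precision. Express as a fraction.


Precision = TP / (TP + FP) = 84 / 115 = 84/115.

84/115


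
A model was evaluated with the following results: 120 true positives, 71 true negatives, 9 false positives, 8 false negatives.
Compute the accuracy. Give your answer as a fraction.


Accuracy = (TP + TN) / (TP + TN + FP + FN) = (120 + 71) / 208 = 191/208.

191/208


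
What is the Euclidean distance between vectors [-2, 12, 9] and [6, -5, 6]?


d = sqrt(sum of squared differences). (-2-6)^2=64, (12--5)^2=289, (9-6)^2=9. Sum = 362.

sqrt(362)


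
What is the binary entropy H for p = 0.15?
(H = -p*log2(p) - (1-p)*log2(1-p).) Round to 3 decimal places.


H = -0.15*log2(0.15) - 0.85*log2(0.85) = 0.610.

0.610


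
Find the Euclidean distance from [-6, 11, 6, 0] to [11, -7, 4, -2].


d = sqrt(sum of squared differences). (-6-11)^2=289, (11--7)^2=324, (6-4)^2=4, (0--2)^2=4. Sum = 621.

sqrt(621)


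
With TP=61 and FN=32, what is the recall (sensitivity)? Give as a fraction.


Recall = TP / (TP + FN) = 61 / 93 = 61/93.

61/93


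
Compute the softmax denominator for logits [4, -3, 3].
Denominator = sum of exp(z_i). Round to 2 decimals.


Denom = e^4=54.5982 + e^-3=0.0498 + e^3=20.0855. Sum = 74.7335, which rounds to 74.73.

74.73


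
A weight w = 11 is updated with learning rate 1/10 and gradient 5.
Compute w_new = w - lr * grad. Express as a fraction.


w_new = 11 - 1/10 * 5 = 11 - 1/2 = 21/2.

21/2


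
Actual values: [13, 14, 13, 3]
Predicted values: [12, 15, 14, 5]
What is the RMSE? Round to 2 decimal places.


MSE = 1.7500. RMSE = sqrt(1.7500) = 1.32.

1.32


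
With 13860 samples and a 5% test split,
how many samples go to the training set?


Test set = 13860 * 5% = 693. Training set = 13860 - 693 = 13167.

13167


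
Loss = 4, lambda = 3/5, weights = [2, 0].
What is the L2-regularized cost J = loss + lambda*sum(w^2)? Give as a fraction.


L2 sq norm = sum(w^2) = 4. J = 4 + 3/5 * 4 = 32/5.

32/5


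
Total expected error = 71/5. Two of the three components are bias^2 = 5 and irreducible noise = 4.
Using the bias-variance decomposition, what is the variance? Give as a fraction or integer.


Total error = bias^2 + variance + irreducible noise. So variance = 71/5 - 5 - 4 = 26/5.

26/5


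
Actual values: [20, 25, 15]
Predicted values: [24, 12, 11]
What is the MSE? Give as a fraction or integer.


MSE = (1/3) * ((20-24)^2=16 + (25-12)^2=169 + (15-11)^2=16). Sum = 201. MSE = 67.

67


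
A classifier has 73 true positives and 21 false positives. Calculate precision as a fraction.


Precision = TP / (TP + FP) = 73 / 94 = 73/94.

73/94


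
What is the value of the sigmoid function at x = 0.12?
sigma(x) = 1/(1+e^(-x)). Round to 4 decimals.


sigma(0.12) = 1/(1+e^(-0.12)) = 1/(1+0.886920) = 1/1.886920 = 0.5300.

0.5300


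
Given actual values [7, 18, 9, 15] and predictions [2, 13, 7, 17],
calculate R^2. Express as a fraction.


Mean(y) = 49/4. SS_res = 58. SS_tot = 315/4. R^2 = 1 - 58/(315/4) = 83/315.

83/315


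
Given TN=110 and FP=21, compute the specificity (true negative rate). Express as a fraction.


Specificity = TN / (TN + FP) = 110 / 131 = 110/131.

110/131


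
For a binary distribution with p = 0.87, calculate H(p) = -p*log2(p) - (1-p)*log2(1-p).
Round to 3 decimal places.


H = -0.87*log2(0.87) - 0.13*log2(0.13) = 0.557.

0.557


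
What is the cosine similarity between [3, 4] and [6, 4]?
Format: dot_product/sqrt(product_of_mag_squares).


dot = 34. |a|^2 = 25, |b|^2 = 52. cos = 34/sqrt(1300).

34/sqrt(1300)


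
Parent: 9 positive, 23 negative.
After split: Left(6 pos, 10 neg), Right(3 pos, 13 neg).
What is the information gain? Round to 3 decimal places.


H(parent) = 0.8571. H(left) = 0.9544, H(right) = 0.6962. Weighted = (16/32)*0.9544 + (16/32)*0.6962 = 0.8253. IG = 0.8571 - 0.8253 = 0.0318, which rounds to 0.032.

0.032


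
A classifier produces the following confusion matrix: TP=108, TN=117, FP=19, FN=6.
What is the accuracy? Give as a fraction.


Accuracy = (TP + TN) / (TP + TN + FP + FN) = (108 + 117) / 250 = 9/10.

9/10


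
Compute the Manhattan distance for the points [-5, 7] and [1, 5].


d = sum of absolute differences: |-5-1|=6 + |7-5|=2 = 8.

8


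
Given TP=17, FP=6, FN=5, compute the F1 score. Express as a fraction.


Precision = 17/23 = 17/23. Recall = 17/22 = 17/22. F1 = 2*P*R/(P+R) = 34/45.

34/45


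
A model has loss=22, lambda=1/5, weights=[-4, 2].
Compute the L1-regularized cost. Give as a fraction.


L1 norm = sum(|w|) = 6. J = 22 + 1/5 * 6 = 116/5.

116/5


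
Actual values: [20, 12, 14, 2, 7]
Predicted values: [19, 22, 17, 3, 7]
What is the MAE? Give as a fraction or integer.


MAE = (1/5) * (|20-19|=1 + |12-22|=10 + |14-17|=3 + |2-3|=1 + |7-7|=0). Sum = 15. MAE = 3.

3


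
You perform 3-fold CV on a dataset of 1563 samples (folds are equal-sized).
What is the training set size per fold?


Each validation fold has 1563/3 = 521 samples. Training set = 1563 - 521 = 1042.

1042


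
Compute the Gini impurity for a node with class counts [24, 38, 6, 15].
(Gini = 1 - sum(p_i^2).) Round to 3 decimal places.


Total = 83. Proportions: 24/83, 38/83, 6/83, 15/83. sum(p_i^2) = 0.3311. Gini = 1 - 0.3311 = 0.6689, which rounds to 0.669.

0.669


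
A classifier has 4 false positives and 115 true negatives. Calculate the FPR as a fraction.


FPR = FP / (FP + TN) = 4 / 119 = 4/119.

4/119


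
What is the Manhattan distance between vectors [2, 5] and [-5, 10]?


d = sum of absolute differences: |2--5|=7 + |5-10|=5 = 12.

12


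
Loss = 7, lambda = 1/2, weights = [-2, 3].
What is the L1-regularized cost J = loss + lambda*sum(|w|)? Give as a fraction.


L1 norm = sum(|w|) = 5. J = 7 + 1/2 * 5 = 19/2.

19/2


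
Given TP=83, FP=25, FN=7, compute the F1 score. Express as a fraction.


Precision = 83/108 = 83/108. Recall = 83/90 = 83/90. F1 = 2*P*R/(P+R) = 83/99.

83/99


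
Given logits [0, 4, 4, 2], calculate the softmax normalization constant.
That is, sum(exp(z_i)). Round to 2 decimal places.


Denom = e^0=1.0000 + e^4=54.5982 + e^4=54.5982 + e^2=7.3891. Sum = 117.5855, which rounds to 117.59.

117.59


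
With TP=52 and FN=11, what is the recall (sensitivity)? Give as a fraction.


Recall = TP / (TP + FN) = 52 / 63 = 52/63.

52/63


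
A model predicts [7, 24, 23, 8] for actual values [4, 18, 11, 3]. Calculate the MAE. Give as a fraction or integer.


MAE = (1/4) * (|4-7|=3 + |18-24|=6 + |11-23|=12 + |3-8|=5). Sum = 26. MAE = 13/2.

13/2


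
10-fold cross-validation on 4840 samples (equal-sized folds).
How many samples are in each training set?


Each validation fold has 4840/10 = 484 samples. Training set = 4840 - 484 = 4356.

4356


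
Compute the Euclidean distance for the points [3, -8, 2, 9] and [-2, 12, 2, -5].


d = sqrt(sum of squared differences). (3--2)^2=25, (-8-12)^2=400, (2-2)^2=0, (9--5)^2=196. Sum = 621.

sqrt(621)


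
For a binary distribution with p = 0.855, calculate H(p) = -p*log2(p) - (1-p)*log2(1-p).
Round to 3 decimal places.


H = -0.855*log2(0.855) - 0.145*log2(0.145) = 0.597.

0.597


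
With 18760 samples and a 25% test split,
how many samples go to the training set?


Test set = 18760 * 25% = 4690. Training set = 18760 - 4690 = 14070.

14070


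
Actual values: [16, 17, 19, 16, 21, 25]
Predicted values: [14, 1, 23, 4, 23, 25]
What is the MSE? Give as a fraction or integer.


MSE = (1/6) * ((16-14)^2=4 + (17-1)^2=256 + (19-23)^2=16 + (16-4)^2=144 + (21-23)^2=4 + (25-25)^2=0). Sum = 424. MSE = 212/3.

212/3


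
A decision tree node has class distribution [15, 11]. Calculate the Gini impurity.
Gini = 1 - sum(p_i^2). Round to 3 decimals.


Total = 26. Proportions: 15/26, 11/26. sum(p_i^2) = 0.5118. Gini = 1 - 0.5118 = 0.4882, which rounds to 0.488.

0.488


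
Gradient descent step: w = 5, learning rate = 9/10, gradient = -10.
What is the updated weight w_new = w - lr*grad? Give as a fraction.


w_new = 5 - 9/10 * -10 = 5 - -9 = 14.

14


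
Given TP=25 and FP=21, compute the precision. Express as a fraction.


Precision = TP / (TP + FP) = 25 / 46 = 25/46.

25/46


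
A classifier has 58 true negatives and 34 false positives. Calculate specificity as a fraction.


Specificity = TN / (TN + FP) = 58 / 92 = 29/46.

29/46


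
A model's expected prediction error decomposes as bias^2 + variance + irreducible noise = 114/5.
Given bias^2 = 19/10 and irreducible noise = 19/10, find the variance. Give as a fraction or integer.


Total error = bias^2 + variance + irreducible noise. So variance = 114/5 - 19/10 - 19/10 = 19.

19


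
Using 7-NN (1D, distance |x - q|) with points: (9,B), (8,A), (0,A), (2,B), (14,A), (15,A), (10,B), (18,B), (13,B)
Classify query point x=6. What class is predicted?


Distances: |9-6|=3, |8-6|=2, |0-6|=6, |2-6|=4, |14-6|=8, |15-6|=9, |10-6|=4, |18-6|=12, |13-6|=7. 7 nearest: (8,A), (9,B), (2,B), (10,B), (0,A), (13,B), (14,A). Counts: {'A': 3, 'B': 4}. Majority class: B.

B


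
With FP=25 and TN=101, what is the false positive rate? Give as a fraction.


FPR = FP / (FP + TN) = 25 / 126 = 25/126.

25/126


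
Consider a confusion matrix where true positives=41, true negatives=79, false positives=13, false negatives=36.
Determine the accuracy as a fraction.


Accuracy = (TP + TN) / (TP + TN + FP + FN) = (41 + 79) / 169 = 120/169.

120/169


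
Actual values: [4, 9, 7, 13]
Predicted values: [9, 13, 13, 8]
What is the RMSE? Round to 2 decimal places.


MSE = 25.5000. RMSE = sqrt(25.5000) = 5.05.

5.05


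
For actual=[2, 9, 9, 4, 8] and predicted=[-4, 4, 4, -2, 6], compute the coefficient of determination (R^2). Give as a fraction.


Mean(y) = 32/5. SS_res = 126. SS_tot = 206/5. R^2 = 1 - 126/(206/5) = -212/103.

-212/103


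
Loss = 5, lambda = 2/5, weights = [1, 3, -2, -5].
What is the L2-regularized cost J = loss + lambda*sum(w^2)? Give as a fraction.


L2 sq norm = sum(w^2) = 39. J = 5 + 2/5 * 39 = 103/5.

103/5


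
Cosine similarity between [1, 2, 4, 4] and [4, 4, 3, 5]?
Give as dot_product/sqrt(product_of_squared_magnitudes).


dot = 44. |a|^2 = 37, |b|^2 = 66. cos = 44/sqrt(2442).

44/sqrt(2442)


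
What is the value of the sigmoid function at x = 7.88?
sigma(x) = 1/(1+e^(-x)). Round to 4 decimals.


sigma(7.88) = 1/(1+e^(-7.88)) = 1/(1+0.000378) = 1/1.000378 = 0.9996.

0.9996


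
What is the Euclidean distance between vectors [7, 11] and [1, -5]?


d = sqrt(sum of squared differences). (7-1)^2=36, (11--5)^2=256. Sum = 292.

sqrt(292)


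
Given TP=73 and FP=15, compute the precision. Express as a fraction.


Precision = TP / (TP + FP) = 73 / 88 = 73/88.

73/88


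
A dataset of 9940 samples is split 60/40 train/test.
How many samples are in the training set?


Test set = 9940 * 40% = 3976. Training set = 9940 - 3976 = 5964.

5964


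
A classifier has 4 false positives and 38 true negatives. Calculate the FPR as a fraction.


FPR = FP / (FP + TN) = 4 / 42 = 2/21.

2/21


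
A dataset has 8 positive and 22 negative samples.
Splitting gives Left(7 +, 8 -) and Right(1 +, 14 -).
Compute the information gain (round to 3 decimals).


H(parent) = 0.8366. H(left) = 0.9968, H(right) = 0.3534. Weighted = (15/30)*0.9968 + (15/30)*0.3534 = 0.6751. IG = 0.8366 - 0.6751 = 0.1615, which rounds to 0.162.

0.162


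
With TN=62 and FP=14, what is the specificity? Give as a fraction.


Specificity = TN / (TN + FP) = 62 / 76 = 31/38.

31/38


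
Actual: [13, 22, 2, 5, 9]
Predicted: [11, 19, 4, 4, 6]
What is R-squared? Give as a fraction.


Mean(y) = 51/5. SS_res = 27. SS_tot = 1214/5. R^2 = 1 - 27/(1214/5) = 1079/1214.

1079/1214


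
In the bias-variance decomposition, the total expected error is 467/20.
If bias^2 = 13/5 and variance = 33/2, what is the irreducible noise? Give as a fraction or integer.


Total error = bias^2 + variance + irreducible noise. So irreducible noise = 467/20 - 13/5 - 33/2 = 17/4.

17/4


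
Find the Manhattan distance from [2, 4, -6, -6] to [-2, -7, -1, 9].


d = sum of absolute differences: |2--2|=4 + |4--7|=11 + |-6--1|=5 + |-6-9|=15 = 35.

35


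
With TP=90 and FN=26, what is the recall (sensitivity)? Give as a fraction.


Recall = TP / (TP + FN) = 90 / 116 = 45/58.

45/58


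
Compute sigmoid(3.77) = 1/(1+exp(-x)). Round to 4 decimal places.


sigma(3.77) = 1/(1+e^(-3.77)) = 1/(1+0.023052) = 1/1.023052 = 0.9775.

0.9775


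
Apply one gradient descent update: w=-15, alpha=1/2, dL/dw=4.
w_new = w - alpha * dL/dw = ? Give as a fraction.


w_new = -15 - 1/2 * 4 = -15 - 2 = -17.

-17


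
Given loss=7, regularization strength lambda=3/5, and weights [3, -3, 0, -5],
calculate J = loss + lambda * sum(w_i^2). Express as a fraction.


L2 sq norm = sum(w^2) = 43. J = 7 + 3/5 * 43 = 164/5.

164/5


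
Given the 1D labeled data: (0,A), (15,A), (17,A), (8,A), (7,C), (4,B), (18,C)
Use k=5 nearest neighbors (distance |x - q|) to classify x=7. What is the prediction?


Distances: |0-7|=7, |15-7|=8, |17-7|=10, |8-7|=1, |7-7|=0, |4-7|=3, |18-7|=11. 5 nearest: (7,C), (8,A), (4,B), (0,A), (15,A). Counts: {'C': 1, 'A': 3, 'B': 1}. Majority class: A.

A


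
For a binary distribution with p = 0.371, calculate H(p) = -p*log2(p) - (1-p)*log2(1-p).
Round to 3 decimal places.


H = -0.371*log2(0.371) - 0.629*log2(0.629) = 0.951.

0.951


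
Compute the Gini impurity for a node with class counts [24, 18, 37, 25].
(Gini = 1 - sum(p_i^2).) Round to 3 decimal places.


Total = 104. Proportions: 24/104, 18/104, 37/104, 25/104. sum(p_i^2) = 0.2676. Gini = 1 - 0.2676 = 0.7324, which rounds to 0.732.

0.732


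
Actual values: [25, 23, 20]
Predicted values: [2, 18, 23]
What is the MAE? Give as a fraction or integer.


MAE = (1/3) * (|25-2|=23 + |23-18|=5 + |20-23|=3). Sum = 31. MAE = 31/3.

31/3


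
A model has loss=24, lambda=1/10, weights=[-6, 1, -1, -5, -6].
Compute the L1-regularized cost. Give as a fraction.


L1 norm = sum(|w|) = 19. J = 24 + 1/10 * 19 = 259/10.

259/10


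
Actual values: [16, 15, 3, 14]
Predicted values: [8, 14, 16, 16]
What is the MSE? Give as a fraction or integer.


MSE = (1/4) * ((16-8)^2=64 + (15-14)^2=1 + (3-16)^2=169 + (14-16)^2=4). Sum = 238. MSE = 119/2.

119/2


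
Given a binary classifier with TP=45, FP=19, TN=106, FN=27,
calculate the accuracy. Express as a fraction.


Accuracy = (TP + TN) / (TP + TN + FP + FN) = (45 + 106) / 197 = 151/197.

151/197


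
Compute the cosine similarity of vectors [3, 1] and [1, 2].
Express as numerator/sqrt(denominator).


dot = 5. |a|^2 = 10, |b|^2 = 5. cos = 5/sqrt(50).

5/sqrt(50)


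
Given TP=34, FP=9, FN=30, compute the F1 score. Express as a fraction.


Precision = 34/43 = 34/43. Recall = 34/64 = 17/32. F1 = 2*P*R/(P+R) = 68/107.

68/107


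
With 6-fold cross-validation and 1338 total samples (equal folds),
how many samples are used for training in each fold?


Each validation fold has 1338/6 = 223 samples. Training set = 1338 - 223 = 1115.

1115


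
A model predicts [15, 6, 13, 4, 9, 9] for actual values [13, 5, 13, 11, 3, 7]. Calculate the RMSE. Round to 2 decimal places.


MSE = 15.6667. RMSE = sqrt(15.6667) = 3.96.

3.96


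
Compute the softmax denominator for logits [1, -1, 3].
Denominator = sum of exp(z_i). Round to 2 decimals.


Denom = e^1=2.7183 + e^-1=0.3679 + e^3=20.0855. Sum = 23.1717, which rounds to 23.17.

23.17


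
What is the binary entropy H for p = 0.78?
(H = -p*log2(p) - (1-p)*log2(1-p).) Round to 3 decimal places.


H = -0.78*log2(0.78) - 0.22*log2(0.22) = 0.760.

0.760


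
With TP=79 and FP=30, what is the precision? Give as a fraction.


Precision = TP / (TP + FP) = 79 / 109 = 79/109.

79/109


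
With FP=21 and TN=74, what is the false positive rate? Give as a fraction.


FPR = FP / (FP + TN) = 21 / 95 = 21/95.

21/95


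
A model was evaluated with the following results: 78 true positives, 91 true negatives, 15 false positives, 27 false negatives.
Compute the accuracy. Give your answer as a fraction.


Accuracy = (TP + TN) / (TP + TN + FP + FN) = (78 + 91) / 211 = 169/211.

169/211


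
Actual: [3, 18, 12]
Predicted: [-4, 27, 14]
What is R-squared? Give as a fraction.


Mean(y) = 11. SS_res = 134. SS_tot = 114. R^2 = 1 - 134/(114) = -10/57.

-10/57
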